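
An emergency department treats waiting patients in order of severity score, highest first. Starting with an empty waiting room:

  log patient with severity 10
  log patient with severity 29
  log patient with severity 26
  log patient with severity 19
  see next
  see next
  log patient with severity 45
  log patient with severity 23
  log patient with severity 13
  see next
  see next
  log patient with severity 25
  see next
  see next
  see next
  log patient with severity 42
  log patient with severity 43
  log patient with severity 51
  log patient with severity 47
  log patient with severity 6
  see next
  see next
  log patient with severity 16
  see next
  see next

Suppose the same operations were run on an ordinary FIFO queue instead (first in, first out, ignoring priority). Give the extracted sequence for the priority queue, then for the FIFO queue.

insert 10 → {10}
insert 29 → {29, 10}
insert 26 → {29, 26, 10}
insert 19 → {29, 26, 19, 10}
see next → 29; now {26, 19, 10}
see next → 26; now {19, 10}
insert 45 → {45, 19, 10}
insert 23 → {45, 23, 19, 10}
insert 13 → {45, 23, 19, 13, 10}
see next → 45; now {23, 19, 13, 10}
see next → 23; now {19, 13, 10}
insert 25 → {25, 19, 13, 10}
see next → 25; now {19, 13, 10}
see next → 19; now {13, 10}
see next → 13; now {10}
insert 42 → {42, 10}
insert 43 → {43, 42, 10}
insert 51 → {51, 43, 42, 10}
insert 47 → {51, 47, 43, 42, 10}
insert 6 → {51, 47, 43, 42, 10, 6}
see next → 51; now {47, 43, 42, 10, 6}
see next → 47; now {43, 42, 10, 6}
insert 16 → {43, 42, 16, 10, 6}
see next → 43; now {42, 16, 10, 6}
see next → 42; now {16, 10, 6}

priority queue: [29, 26, 45, 23, 25, 19, 13, 51, 47, 43, 42]; FIFO queue: 10 → 29 → 26 → 19 → 45 → 23 → 13 → 25 → 42 → 43 → 51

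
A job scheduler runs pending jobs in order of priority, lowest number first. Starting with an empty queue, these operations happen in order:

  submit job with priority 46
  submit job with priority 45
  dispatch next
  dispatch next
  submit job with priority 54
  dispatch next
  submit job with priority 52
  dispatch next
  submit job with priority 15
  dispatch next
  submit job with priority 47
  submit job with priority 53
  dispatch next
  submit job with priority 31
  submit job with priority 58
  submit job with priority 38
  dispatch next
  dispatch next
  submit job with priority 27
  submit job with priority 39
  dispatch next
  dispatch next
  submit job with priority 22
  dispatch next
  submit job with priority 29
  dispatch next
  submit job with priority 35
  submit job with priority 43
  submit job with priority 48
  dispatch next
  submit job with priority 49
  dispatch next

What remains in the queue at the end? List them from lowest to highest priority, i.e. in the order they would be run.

48 → 49 → 53 → 58

insert 46 → {46}
insert 45 → {45, 46}
dispatch next → 45; now {46}
dispatch next → 46; now {}
insert 54 → {54}
dispatch next → 54; now {}
insert 52 → {52}
dispatch next → 52; now {}
insert 15 → {15}
dispatch next → 15; now {}
insert 47 → {47}
insert 53 → {47, 53}
dispatch next → 47; now {53}
insert 31 → {31, 53}
insert 58 → {31, 53, 58}
insert 38 → {31, 38, 53, 58}
dispatch next → 31; now {38, 53, 58}
dispatch next → 38; now {53, 58}
insert 27 → {27, 53, 58}
insert 39 → {27, 39, 53, 58}
dispatch next → 27; now {39, 53, 58}
dispatch next → 39; now {53, 58}
insert 22 → {22, 53, 58}
dispatch next → 22; now {53, 58}
insert 29 → {29, 53, 58}
dispatch next → 29; now {53, 58}
insert 35 → {35, 53, 58}
insert 43 → {35, 43, 53, 58}
insert 48 → {35, 43, 48, 53, 58}
dispatch next → 35; now {43, 48, 53, 58}
insert 49 → {43, 48, 49, 53, 58}
dispatch next → 43; now {48, 49, 53, 58}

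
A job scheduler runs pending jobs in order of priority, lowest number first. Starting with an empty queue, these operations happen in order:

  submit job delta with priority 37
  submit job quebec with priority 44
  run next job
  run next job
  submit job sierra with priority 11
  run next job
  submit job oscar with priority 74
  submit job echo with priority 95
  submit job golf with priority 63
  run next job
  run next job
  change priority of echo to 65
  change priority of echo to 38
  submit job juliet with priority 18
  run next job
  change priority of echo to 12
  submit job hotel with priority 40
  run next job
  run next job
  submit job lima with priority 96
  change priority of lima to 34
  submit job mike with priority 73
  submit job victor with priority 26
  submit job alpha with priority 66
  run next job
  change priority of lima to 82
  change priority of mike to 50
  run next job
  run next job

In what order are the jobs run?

[delta, quebec, sierra, golf, oscar, juliet, echo, hotel, victor, mike, alpha]

add delta (priority 37) → {delta:37}
add quebec (priority 44) → {delta:37, quebec:44}
run next job → delta; now {quebec:44}
run next job → quebec; now {}
add sierra (priority 11) → {sierra:11}
run next job → sierra; now {}
add oscar (priority 74) → {oscar:74}
add echo (priority 95) → {oscar:74, echo:95}
add golf (priority 63) → {golf:63, oscar:74, echo:95}
run next job → golf; now {oscar:74, echo:95}
run next job → oscar; now {echo:95}
update echo to priority 65 → {echo:65}
update echo to priority 38 → {echo:38}
add juliet (priority 18) → {juliet:18, echo:38}
run next job → juliet; now {echo:38}
update echo to priority 12 → {echo:12}
add hotel (priority 40) → {echo:12, hotel:40}
run next job → echo; now {hotel:40}
run next job → hotel; now {}
add lima (priority 96) → {lima:96}
update lima to priority 34 → {lima:34}
add mike (priority 73) → {lima:34, mike:73}
add victor (priority 26) → {victor:26, lima:34, mike:73}
add alpha (priority 66) → {victor:26, lima:34, alpha:66, mike:73}
run next job → victor; now {lima:34, alpha:66, mike:73}
update lima to priority 82 → {alpha:66, mike:73, lima:82}
update mike to priority 50 → {mike:50, alpha:66, lima:82}
run next job → mike; now {alpha:66, lima:82}
run next job → alpha; now {lima:82}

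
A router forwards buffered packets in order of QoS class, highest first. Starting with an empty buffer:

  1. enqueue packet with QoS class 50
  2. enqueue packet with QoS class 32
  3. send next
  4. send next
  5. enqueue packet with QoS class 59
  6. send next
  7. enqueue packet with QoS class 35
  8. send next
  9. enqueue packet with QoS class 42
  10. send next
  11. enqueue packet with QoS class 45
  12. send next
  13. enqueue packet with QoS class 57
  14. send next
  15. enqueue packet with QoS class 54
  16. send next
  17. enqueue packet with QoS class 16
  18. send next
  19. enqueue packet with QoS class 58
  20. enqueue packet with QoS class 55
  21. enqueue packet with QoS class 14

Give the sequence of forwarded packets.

insert 50 → {50}
insert 32 → {50, 32}
send next → 50; now {32}
send next → 32; now {}
insert 59 → {59}
send next → 59; now {}
insert 35 → {35}
send next → 35; now {}
insert 42 → {42}
send next → 42; now {}
insert 45 → {45}
send next → 45; now {}
insert 57 → {57}
send next → 57; now {}
insert 54 → {54}
send next → 54; now {}
insert 16 → {16}
send next → 16; now {}
insert 58 → {58}
insert 55 → {58, 55}
insert 14 → {58, 55, 14}

[50, 32, 59, 35, 42, 45, 57, 54, 16]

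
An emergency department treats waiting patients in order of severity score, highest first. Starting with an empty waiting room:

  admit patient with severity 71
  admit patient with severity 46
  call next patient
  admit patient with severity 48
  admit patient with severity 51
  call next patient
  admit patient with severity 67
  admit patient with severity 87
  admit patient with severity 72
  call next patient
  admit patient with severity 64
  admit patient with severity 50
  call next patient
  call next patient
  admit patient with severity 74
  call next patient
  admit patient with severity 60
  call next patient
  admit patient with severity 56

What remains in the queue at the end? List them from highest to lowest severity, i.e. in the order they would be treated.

60, 56, 50, 48, 46

insert 71 → {71}
insert 46 → {71, 46}
call next patient → 71; now {46}
insert 48 → {48, 46}
insert 51 → {51, 48, 46}
call next patient → 51; now {48, 46}
insert 67 → {67, 48, 46}
insert 87 → {87, 67, 48, 46}
insert 72 → {87, 72, 67, 48, 46}
call next patient → 87; now {72, 67, 48, 46}
insert 64 → {72, 67, 64, 48, 46}
insert 50 → {72, 67, 64, 50, 48, 46}
call next patient → 72; now {67, 64, 50, 48, 46}
call next patient → 67; now {64, 50, 48, 46}
insert 74 → {74, 64, 50, 48, 46}
call next patient → 74; now {64, 50, 48, 46}
insert 60 → {64, 60, 50, 48, 46}
call next patient → 64; now {60, 50, 48, 46}
insert 56 → {60, 56, 50, 48, 46}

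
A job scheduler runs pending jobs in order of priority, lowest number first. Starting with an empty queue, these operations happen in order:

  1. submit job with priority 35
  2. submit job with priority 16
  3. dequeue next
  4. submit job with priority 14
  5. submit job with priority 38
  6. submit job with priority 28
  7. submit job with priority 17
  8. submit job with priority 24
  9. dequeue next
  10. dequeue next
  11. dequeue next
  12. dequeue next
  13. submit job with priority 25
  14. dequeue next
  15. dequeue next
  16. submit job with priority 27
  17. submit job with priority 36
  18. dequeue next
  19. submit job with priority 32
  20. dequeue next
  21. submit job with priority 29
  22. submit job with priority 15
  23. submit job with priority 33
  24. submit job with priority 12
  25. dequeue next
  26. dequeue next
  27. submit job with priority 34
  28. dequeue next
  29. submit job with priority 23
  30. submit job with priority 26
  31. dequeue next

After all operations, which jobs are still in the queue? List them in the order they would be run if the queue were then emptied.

insert 35 → {35}
insert 16 → {16, 35}
dequeue next → 16; now {35}
insert 14 → {14, 35}
insert 38 → {14, 35, 38}
insert 28 → {14, 28, 35, 38}
insert 17 → {14, 17, 28, 35, 38}
insert 24 → {14, 17, 24, 28, 35, 38}
dequeue next → 14; now {17, 24, 28, 35, 38}
dequeue next → 17; now {24, 28, 35, 38}
dequeue next → 24; now {28, 35, 38}
dequeue next → 28; now {35, 38}
insert 25 → {25, 35, 38}
dequeue next → 25; now {35, 38}
dequeue next → 35; now {38}
insert 27 → {27, 38}
insert 36 → {27, 36, 38}
dequeue next → 27; now {36, 38}
insert 32 → {32, 36, 38}
dequeue next → 32; now {36, 38}
insert 29 → {29, 36, 38}
insert 15 → {15, 29, 36, 38}
insert 33 → {15, 29, 33, 36, 38}
insert 12 → {12, 15, 29, 33, 36, 38}
dequeue next → 12; now {15, 29, 33, 36, 38}
dequeue next → 15; now {29, 33, 36, 38}
insert 34 → {29, 33, 34, 36, 38}
dequeue next → 29; now {33, 34, 36, 38}
insert 23 → {23, 33, 34, 36, 38}
insert 26 → {23, 26, 33, 34, 36, 38}
dequeue next → 23; now {26, 33, 34, 36, 38}

26 → 33 → 34 → 36 → 38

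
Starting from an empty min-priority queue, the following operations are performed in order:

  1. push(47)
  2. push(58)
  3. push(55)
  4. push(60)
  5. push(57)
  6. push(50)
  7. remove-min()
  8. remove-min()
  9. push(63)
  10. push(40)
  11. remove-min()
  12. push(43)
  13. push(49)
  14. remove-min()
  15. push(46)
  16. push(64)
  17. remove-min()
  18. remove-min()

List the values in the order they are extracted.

insert 47 → {47}
insert 58 → {47, 58}
insert 55 → {47, 55, 58}
insert 60 → {47, 55, 58, 60}
insert 57 → {47, 55, 57, 58, 60}
insert 50 → {47, 50, 55, 57, 58, 60}
remove-min → 47; now {50, 55, 57, 58, 60}
remove-min → 50; now {55, 57, 58, 60}
insert 63 → {55, 57, 58, 60, 63}
insert 40 → {40, 55, 57, 58, 60, 63}
remove-min → 40; now {55, 57, 58, 60, 63}
insert 43 → {43, 55, 57, 58, 60, 63}
insert 49 → {43, 49, 55, 57, 58, 60, 63}
remove-min → 43; now {49, 55, 57, 58, 60, 63}
insert 46 → {46, 49, 55, 57, 58, 60, 63}
insert 64 → {46, 49, 55, 57, 58, 60, 63, 64}
remove-min → 46; now {49, 55, 57, 58, 60, 63, 64}
remove-min → 49; now {55, 57, 58, 60, 63, 64}

47, 50, 40, 43, 46, 49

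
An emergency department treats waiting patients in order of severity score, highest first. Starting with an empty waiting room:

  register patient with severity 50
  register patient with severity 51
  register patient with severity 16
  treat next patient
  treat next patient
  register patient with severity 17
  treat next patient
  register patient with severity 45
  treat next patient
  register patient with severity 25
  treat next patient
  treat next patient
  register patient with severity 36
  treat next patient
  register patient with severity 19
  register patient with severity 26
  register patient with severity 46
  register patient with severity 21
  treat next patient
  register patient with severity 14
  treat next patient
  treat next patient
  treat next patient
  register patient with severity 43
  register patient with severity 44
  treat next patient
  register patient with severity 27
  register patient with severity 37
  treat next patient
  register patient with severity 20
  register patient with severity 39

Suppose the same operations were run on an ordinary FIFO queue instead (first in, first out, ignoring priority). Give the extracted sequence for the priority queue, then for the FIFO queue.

insert 50 → {50}
insert 51 → {51, 50}
insert 16 → {51, 50, 16}
treat next patient → 51; now {50, 16}
treat next patient → 50; now {16}
insert 17 → {17, 16}
treat next patient → 17; now {16}
insert 45 → {45, 16}
treat next patient → 45; now {16}
insert 25 → {25, 16}
treat next patient → 25; now {16}
treat next patient → 16; now {}
insert 36 → {36}
treat next patient → 36; now {}
insert 19 → {19}
insert 26 → {26, 19}
insert 46 → {46, 26, 19}
insert 21 → {46, 26, 21, 19}
treat next patient → 46; now {26, 21, 19}
insert 14 → {26, 21, 19, 14}
treat next patient → 26; now {21, 19, 14}
treat next patient → 21; now {19, 14}
treat next patient → 19; now {14}
insert 43 → {43, 14}
insert 44 → {44, 43, 14}
treat next patient → 44; now {43, 14}
insert 27 → {43, 27, 14}
insert 37 → {43, 37, 27, 14}
treat next patient → 43; now {37, 27, 14}
insert 20 → {37, 27, 20, 14}
insert 39 → {39, 37, 27, 20, 14}

priority queue: 51 → 50 → 17 → 45 → 25 → 16 → 36 → 46 → 26 → 21 → 19 → 44 → 43; FIFO queue: 50 → 51 → 16 → 17 → 45 → 25 → 36 → 19 → 26 → 46 → 21 → 14 → 43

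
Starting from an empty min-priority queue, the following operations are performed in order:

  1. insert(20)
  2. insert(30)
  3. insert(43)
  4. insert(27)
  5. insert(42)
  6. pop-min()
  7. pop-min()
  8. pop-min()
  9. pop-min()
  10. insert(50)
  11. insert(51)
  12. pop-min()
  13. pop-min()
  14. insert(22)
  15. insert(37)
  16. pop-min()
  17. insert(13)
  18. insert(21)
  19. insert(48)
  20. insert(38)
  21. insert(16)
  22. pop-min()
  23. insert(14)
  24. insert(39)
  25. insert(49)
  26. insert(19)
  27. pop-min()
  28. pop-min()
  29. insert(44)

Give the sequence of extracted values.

[20, 27, 30, 42, 43, 50, 22, 13, 14, 16]

insert 20 → {20}
insert 30 → {20, 30}
insert 43 → {20, 30, 43}
insert 27 → {20, 27, 30, 43}
insert 42 → {20, 27, 30, 42, 43}
pop-min → 20; now {27, 30, 42, 43}
pop-min → 27; now {30, 42, 43}
pop-min → 30; now {42, 43}
pop-min → 42; now {43}
insert 50 → {43, 50}
insert 51 → {43, 50, 51}
pop-min → 43; now {50, 51}
pop-min → 50; now {51}
insert 22 → {22, 51}
insert 37 → {22, 37, 51}
pop-min → 22; now {37, 51}
insert 13 → {13, 37, 51}
insert 21 → {13, 21, 37, 51}
insert 48 → {13, 21, 37, 48, 51}
insert 38 → {13, 21, 37, 38, 48, 51}
insert 16 → {13, 16, 21, 37, 38, 48, 51}
pop-min → 13; now {16, 21, 37, 38, 48, 51}
insert 14 → {14, 16, 21, 37, 38, 48, 51}
insert 39 → {14, 16, 21, 37, 38, 39, 48, 51}
insert 49 → {14, 16, 21, 37, 38, 39, 48, 49, 51}
insert 19 → {14, 16, 19, 21, 37, 38, 39, 48, 49, 51}
pop-min → 14; now {16, 19, 21, 37, 38, 39, 48, 49, 51}
pop-min → 16; now {19, 21, 37, 38, 39, 48, 49, 51}
insert 44 → {19, 21, 37, 38, 39, 44, 48, 49, 51}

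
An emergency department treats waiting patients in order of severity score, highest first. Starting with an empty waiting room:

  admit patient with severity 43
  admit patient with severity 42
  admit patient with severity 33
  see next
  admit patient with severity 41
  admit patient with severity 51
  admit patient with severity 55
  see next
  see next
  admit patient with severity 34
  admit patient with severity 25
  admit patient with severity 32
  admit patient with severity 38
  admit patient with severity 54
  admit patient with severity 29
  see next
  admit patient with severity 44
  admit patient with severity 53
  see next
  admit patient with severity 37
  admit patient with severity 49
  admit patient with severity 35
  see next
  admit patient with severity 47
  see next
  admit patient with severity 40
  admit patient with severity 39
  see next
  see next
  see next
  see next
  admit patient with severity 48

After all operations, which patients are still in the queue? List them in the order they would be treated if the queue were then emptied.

insert 43 → {43}
insert 42 → {43, 42}
insert 33 → {43, 42, 33}
see next → 43; now {42, 33}
insert 41 → {42, 41, 33}
insert 51 → {51, 42, 41, 33}
insert 55 → {55, 51, 42, 41, 33}
see next → 55; now {51, 42, 41, 33}
see next → 51; now {42, 41, 33}
insert 34 → {42, 41, 34, 33}
insert 25 → {42, 41, 34, 33, 25}
insert 32 → {42, 41, 34, 33, 32, 25}
insert 38 → {42, 41, 38, 34, 33, 32, 25}
insert 54 → {54, 42, 41, 38, 34, 33, 32, 25}
insert 29 → {54, 42, 41, 38, 34, 33, 32, 29, 25}
see next → 54; now {42, 41, 38, 34, 33, 32, 29, 25}
insert 44 → {44, 42, 41, 38, 34, 33, 32, 29, 25}
insert 53 → {53, 44, 42, 41, 38, 34, 33, 32, 29, 25}
see next → 53; now {44, 42, 41, 38, 34, 33, 32, 29, 25}
insert 37 → {44, 42, 41, 38, 37, 34, 33, 32, 29, 25}
insert 49 → {49, 44, 42, 41, 38, 37, 34, 33, 32, 29, 25}
insert 35 → {49, 44, 42, 41, 38, 37, 35, 34, 33, 32, 29, 25}
see next → 49; now {44, 42, 41, 38, 37, 35, 34, 33, 32, 29, 25}
insert 47 → {47, 44, 42, 41, 38, 37, 35, 34, 33, 32, 29, 25}
see next → 47; now {44, 42, 41, 38, 37, 35, 34, 33, 32, 29, 25}
insert 40 → {44, 42, 41, 40, 38, 37, 35, 34, 33, 32, 29, 25}
insert 39 → {44, 42, 41, 40, 39, 38, 37, 35, 34, 33, 32, 29, 25}
see next → 44; now {42, 41, 40, 39, 38, 37, 35, 34, 33, 32, 29, 25}
see next → 42; now {41, 40, 39, 38, 37, 35, 34, 33, 32, 29, 25}
see next → 41; now {40, 39, 38, 37, 35, 34, 33, 32, 29, 25}
see next → 40; now {39, 38, 37, 35, 34, 33, 32, 29, 25}
insert 48 → {48, 39, 38, 37, 35, 34, 33, 32, 29, 25}

48 → 39 → 38 → 37 → 35 → 34 → 33 → 32 → 29 → 25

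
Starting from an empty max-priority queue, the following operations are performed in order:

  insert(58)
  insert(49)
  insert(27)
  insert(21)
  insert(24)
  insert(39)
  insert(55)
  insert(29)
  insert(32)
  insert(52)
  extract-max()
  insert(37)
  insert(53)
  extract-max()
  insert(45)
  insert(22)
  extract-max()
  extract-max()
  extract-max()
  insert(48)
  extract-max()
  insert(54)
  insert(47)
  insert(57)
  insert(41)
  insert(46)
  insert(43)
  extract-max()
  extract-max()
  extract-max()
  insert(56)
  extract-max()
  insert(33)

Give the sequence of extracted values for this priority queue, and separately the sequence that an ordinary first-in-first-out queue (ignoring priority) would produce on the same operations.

priority queue: [58, 55, 53, 52, 49, 48, 57, 54, 47, 56]; FIFO queue: 58, 49, 27, 21, 24, 39, 55, 29, 32, 52

insert 58 → {58}
insert 49 → {58, 49}
insert 27 → {58, 49, 27}
insert 21 → {58, 49, 27, 21}
insert 24 → {58, 49, 27, 24, 21}
insert 39 → {58, 49, 39, 27, 24, 21}
insert 55 → {58, 55, 49, 39, 27, 24, 21}
insert 29 → {58, 55, 49, 39, 29, 27, 24, 21}
insert 32 → {58, 55, 49, 39, 32, 29, 27, 24, 21}
insert 52 → {58, 55, 52, 49, 39, 32, 29, 27, 24, 21}
extract-max → 58; now {55, 52, 49, 39, 32, 29, 27, 24, 21}
insert 37 → {55, 52, 49, 39, 37, 32, 29, 27, 24, 21}
insert 53 → {55, 53, 52, 49, 39, 37, 32, 29, 27, 24, 21}
extract-max → 55; now {53, 52, 49, 39, 37, 32, 29, 27, 24, 21}
insert 45 → {53, 52, 49, 45, 39, 37, 32, 29, 27, 24, 21}
insert 22 → {53, 52, 49, 45, 39, 37, 32, 29, 27, 24, 22, 21}
extract-max → 53; now {52, 49, 45, 39, 37, 32, 29, 27, 24, 22, 21}
extract-max → 52; now {49, 45, 39, 37, 32, 29, 27, 24, 22, 21}
extract-max → 49; now {45, 39, 37, 32, 29, 27, 24, 22, 21}
insert 48 → {48, 45, 39, 37, 32, 29, 27, 24, 22, 21}
extract-max → 48; now {45, 39, 37, 32, 29, 27, 24, 22, 21}
insert 54 → {54, 45, 39, 37, 32, 29, 27, 24, 22, 21}
insert 47 → {54, 47, 45, 39, 37, 32, 29, 27, 24, 22, 21}
insert 57 → {57, 54, 47, 45, 39, 37, 32, 29, 27, 24, 22, 21}
insert 41 → {57, 54, 47, 45, 41, 39, 37, 32, 29, 27, 24, 22, 21}
insert 46 → {57, 54, 47, 46, 45, 41, 39, 37, 32, 29, 27, 24, 22, 21}
insert 43 → {57, 54, 47, 46, 45, 43, 41, 39, 37, 32, 29, 27, 24, 22, 21}
extract-max → 57; now {54, 47, 46, 45, 43, 41, 39, 37, 32, 29, 27, 24, 22, 21}
extract-max → 54; now {47, 46, 45, 43, 41, 39, 37, 32, 29, 27, 24, 22, 21}
extract-max → 47; now {46, 45, 43, 41, 39, 37, 32, 29, 27, 24, 22, 21}
insert 56 → {56, 46, 45, 43, 41, 39, 37, 32, 29, 27, 24, 22, 21}
extract-max → 56; now {46, 45, 43, 41, 39, 37, 32, 29, 27, 24, 22, 21}
insert 33 → {46, 45, 43, 41, 39, 37, 33, 32, 29, 27, 24, 22, 21}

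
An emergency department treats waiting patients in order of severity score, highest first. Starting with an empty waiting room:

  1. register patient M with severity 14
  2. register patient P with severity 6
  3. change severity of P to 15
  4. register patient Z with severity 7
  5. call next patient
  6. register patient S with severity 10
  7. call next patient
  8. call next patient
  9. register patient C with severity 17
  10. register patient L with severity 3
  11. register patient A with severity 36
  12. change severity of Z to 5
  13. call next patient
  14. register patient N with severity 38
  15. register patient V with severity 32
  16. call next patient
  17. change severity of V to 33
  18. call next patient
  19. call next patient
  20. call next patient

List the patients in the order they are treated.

[P, M, S, A, N, V, C, Z]

add M (severity 14) → {M:14}
add P (severity 6) → {M:14, P:6}
update P to severity 15 → {P:15, M:14}
add Z (severity 7) → {P:15, M:14, Z:7}
call next patient → P; now {M:14, Z:7}
add S (severity 10) → {M:14, S:10, Z:7}
call next patient → M; now {S:10, Z:7}
call next patient → S; now {Z:7}
add C (severity 17) → {C:17, Z:7}
add L (severity 3) → {C:17, Z:7, L:3}
add A (severity 36) → {A:36, C:17, Z:7, L:3}
update Z to severity 5 → {A:36, C:17, Z:5, L:3}
call next patient → A; now {C:17, Z:5, L:3}
add N (severity 38) → {N:38, C:17, Z:5, L:3}
add V (severity 32) → {N:38, V:32, C:17, Z:5, L:3}
call next patient → N; now {V:32, C:17, Z:5, L:3}
update V to severity 33 → {V:33, C:17, Z:5, L:3}
call next patient → V; now {C:17, Z:5, L:3}
call next patient → C; now {Z:5, L:3}
call next patient → Z; now {L:3}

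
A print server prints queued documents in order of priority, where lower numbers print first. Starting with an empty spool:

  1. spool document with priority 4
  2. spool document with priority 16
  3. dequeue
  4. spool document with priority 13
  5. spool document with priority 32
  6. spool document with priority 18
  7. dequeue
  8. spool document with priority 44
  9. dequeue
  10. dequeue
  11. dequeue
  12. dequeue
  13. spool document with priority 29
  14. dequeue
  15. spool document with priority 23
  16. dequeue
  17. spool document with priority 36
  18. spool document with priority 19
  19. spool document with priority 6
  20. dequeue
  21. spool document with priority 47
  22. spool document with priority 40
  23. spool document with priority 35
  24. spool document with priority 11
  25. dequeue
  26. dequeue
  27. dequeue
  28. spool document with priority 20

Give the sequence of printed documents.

4, 13, 16, 18, 32, 44, 29, 23, 6, 11, 19, 35

insert 4 → {4}
insert 16 → {4, 16}
dequeue → 4; now {16}
insert 13 → {13, 16}
insert 32 → {13, 16, 32}
insert 18 → {13, 16, 18, 32}
dequeue → 13; now {16, 18, 32}
insert 44 → {16, 18, 32, 44}
dequeue → 16; now {18, 32, 44}
dequeue → 18; now {32, 44}
dequeue → 32; now {44}
dequeue → 44; now {}
insert 29 → {29}
dequeue → 29; now {}
insert 23 → {23}
dequeue → 23; now {}
insert 36 → {36}
insert 19 → {19, 36}
insert 6 → {6, 19, 36}
dequeue → 6; now {19, 36}
insert 47 → {19, 36, 47}
insert 40 → {19, 36, 40, 47}
insert 35 → {19, 35, 36, 40, 47}
insert 11 → {11, 19, 35, 36, 40, 47}
dequeue → 11; now {19, 35, 36, 40, 47}
dequeue → 19; now {35, 36, 40, 47}
dequeue → 35; now {36, 40, 47}
insert 20 → {20, 36, 40, 47}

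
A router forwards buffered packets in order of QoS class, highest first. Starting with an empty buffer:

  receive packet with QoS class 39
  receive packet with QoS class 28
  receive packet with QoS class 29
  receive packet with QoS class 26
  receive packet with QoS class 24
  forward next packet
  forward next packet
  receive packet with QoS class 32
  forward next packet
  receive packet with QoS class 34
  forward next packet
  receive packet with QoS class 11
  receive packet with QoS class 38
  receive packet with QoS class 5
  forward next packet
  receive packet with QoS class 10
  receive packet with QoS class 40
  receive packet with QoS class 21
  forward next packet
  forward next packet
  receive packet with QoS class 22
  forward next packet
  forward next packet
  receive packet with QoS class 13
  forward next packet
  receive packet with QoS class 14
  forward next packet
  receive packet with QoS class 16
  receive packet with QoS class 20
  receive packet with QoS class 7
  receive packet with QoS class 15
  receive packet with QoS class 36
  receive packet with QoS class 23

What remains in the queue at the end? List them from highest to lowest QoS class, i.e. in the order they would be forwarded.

insert 39 → {39}
insert 28 → {39, 28}
insert 29 → {39, 29, 28}
insert 26 → {39, 29, 28, 26}
insert 24 → {39, 29, 28, 26, 24}
forward next packet → 39; now {29, 28, 26, 24}
forward next packet → 29; now {28, 26, 24}
insert 32 → {32, 28, 26, 24}
forward next packet → 32; now {28, 26, 24}
insert 34 → {34, 28, 26, 24}
forward next packet → 34; now {28, 26, 24}
insert 11 → {28, 26, 24, 11}
insert 38 → {38, 28, 26, 24, 11}
insert 5 → {38, 28, 26, 24, 11, 5}
forward next packet → 38; now {28, 26, 24, 11, 5}
insert 10 → {28, 26, 24, 11, 10, 5}
insert 40 → {40, 28, 26, 24, 11, 10, 5}
insert 21 → {40, 28, 26, 24, 21, 11, 10, 5}
forward next packet → 40; now {28, 26, 24, 21, 11, 10, 5}
forward next packet → 28; now {26, 24, 21, 11, 10, 5}
insert 22 → {26, 24, 22, 21, 11, 10, 5}
forward next packet → 26; now {24, 22, 21, 11, 10, 5}
forward next packet → 24; now {22, 21, 11, 10, 5}
insert 13 → {22, 21, 13, 11, 10, 5}
forward next packet → 22; now {21, 13, 11, 10, 5}
insert 14 → {21, 14, 13, 11, 10, 5}
forward next packet → 21; now {14, 13, 11, 10, 5}
insert 16 → {16, 14, 13, 11, 10, 5}
insert 20 → {20, 16, 14, 13, 11, 10, 5}
insert 7 → {20, 16, 14, 13, 11, 10, 7, 5}
insert 15 → {20, 16, 15, 14, 13, 11, 10, 7, 5}
insert 36 → {36, 20, 16, 15, 14, 13, 11, 10, 7, 5}
insert 23 → {36, 23, 20, 16, 15, 14, 13, 11, 10, 7, 5}

[36, 23, 20, 16, 15, 14, 13, 11, 10, 7, 5]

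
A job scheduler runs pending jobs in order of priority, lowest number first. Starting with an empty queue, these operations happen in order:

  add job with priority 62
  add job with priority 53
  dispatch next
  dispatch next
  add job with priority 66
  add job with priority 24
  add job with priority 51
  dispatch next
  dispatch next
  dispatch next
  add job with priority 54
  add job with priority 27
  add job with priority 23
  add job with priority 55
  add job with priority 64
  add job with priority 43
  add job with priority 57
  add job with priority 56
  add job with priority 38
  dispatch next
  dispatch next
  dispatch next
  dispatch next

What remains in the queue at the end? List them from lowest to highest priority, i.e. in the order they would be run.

54 → 55 → 56 → 57 → 64

insert 62 → {62}
insert 53 → {53, 62}
dispatch next → 53; now {62}
dispatch next → 62; now {}
insert 66 → {66}
insert 24 → {24, 66}
insert 51 → {24, 51, 66}
dispatch next → 24; now {51, 66}
dispatch next → 51; now {66}
dispatch next → 66; now {}
insert 54 → {54}
insert 27 → {27, 54}
insert 23 → {23, 27, 54}
insert 55 → {23, 27, 54, 55}
insert 64 → {23, 27, 54, 55, 64}
insert 43 → {23, 27, 43, 54, 55, 64}
insert 57 → {23, 27, 43, 54, 55, 57, 64}
insert 56 → {23, 27, 43, 54, 55, 56, 57, 64}
insert 38 → {23, 27, 38, 43, 54, 55, 56, 57, 64}
dispatch next → 23; now {27, 38, 43, 54, 55, 56, 57, 64}
dispatch next → 27; now {38, 43, 54, 55, 56, 57, 64}
dispatch next → 38; now {43, 54, 55, 56, 57, 64}
dispatch next → 43; now {54, 55, 56, 57, 64}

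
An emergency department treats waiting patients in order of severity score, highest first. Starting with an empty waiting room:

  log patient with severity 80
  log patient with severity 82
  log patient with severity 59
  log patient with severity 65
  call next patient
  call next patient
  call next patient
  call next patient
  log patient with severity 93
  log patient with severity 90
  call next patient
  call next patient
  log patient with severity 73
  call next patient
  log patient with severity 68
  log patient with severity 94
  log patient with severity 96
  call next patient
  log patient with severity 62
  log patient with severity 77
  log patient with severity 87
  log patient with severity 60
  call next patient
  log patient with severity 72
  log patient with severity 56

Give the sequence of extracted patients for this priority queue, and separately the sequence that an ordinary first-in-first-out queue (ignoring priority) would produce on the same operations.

priority queue: 82 → 80 → 65 → 59 → 93 → 90 → 73 → 96 → 94; FIFO queue: 80 → 82 → 59 → 65 → 93 → 90 → 73 → 68 → 94

insert 80 → {80}
insert 82 → {82, 80}
insert 59 → {82, 80, 59}
insert 65 → {82, 80, 65, 59}
call next patient → 82; now {80, 65, 59}
call next patient → 80; now {65, 59}
call next patient → 65; now {59}
call next patient → 59; now {}
insert 93 → {93}
insert 90 → {93, 90}
call next patient → 93; now {90}
call next patient → 90; now {}
insert 73 → {73}
call next patient → 73; now {}
insert 68 → {68}
insert 94 → {94, 68}
insert 96 → {96, 94, 68}
call next patient → 96; now {94, 68}
insert 62 → {94, 68, 62}
insert 77 → {94, 77, 68, 62}
insert 87 → {94, 87, 77, 68, 62}
insert 60 → {94, 87, 77, 68, 62, 60}
call next patient → 94; now {87, 77, 68, 62, 60}
insert 72 → {87, 77, 72, 68, 62, 60}
insert 56 → {87, 77, 72, 68, 62, 60, 56}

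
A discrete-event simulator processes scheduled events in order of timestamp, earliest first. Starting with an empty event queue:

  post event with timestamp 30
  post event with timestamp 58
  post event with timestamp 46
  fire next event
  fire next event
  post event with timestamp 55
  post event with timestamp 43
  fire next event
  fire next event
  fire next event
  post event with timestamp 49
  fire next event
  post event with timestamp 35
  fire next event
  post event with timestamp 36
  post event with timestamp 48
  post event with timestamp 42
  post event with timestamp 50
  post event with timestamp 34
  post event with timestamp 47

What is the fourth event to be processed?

55

insert 30 → {30}
insert 58 → {30, 58}
insert 46 → {30, 46, 58}
fire next event → 30; now {46, 58}
fire next event → 46; now {58}
insert 55 → {55, 58}
insert 43 → {43, 55, 58}
fire next event → 43; now {55, 58}
fire next event → 55; now {58}
fire next event → 58; now {}
insert 49 → {49}
fire next event → 49; now {}
insert 35 → {35}
fire next event → 35; now {}
insert 36 → {36}
insert 48 → {36, 48}
insert 42 → {36, 42, 48}
insert 50 → {36, 42, 48, 50}
insert 34 → {34, 36, 42, 48, 50}
insert 47 → {34, 36, 42, 47, 48, 50}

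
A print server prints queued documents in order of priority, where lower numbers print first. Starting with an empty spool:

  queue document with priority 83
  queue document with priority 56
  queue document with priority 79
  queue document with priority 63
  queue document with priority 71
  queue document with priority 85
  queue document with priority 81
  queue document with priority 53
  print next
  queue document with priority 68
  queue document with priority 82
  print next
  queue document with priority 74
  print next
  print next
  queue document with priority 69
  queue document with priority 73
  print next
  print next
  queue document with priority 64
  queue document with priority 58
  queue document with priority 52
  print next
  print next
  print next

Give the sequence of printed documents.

insert 83 → {83}
insert 56 → {56, 83}
insert 79 → {56, 79, 83}
insert 63 → {56, 63, 79, 83}
insert 71 → {56, 63, 71, 79, 83}
insert 85 → {56, 63, 71, 79, 83, 85}
insert 81 → {56, 63, 71, 79, 81, 83, 85}
insert 53 → {53, 56, 63, 71, 79, 81, 83, 85}
print next → 53; now {56, 63, 71, 79, 81, 83, 85}
insert 68 → {56, 63, 68, 71, 79, 81, 83, 85}
insert 82 → {56, 63, 68, 71, 79, 81, 82, 83, 85}
print next → 56; now {63, 68, 71, 79, 81, 82, 83, 85}
insert 74 → {63, 68, 71, 74, 79, 81, 82, 83, 85}
print next → 63; now {68, 71, 74, 79, 81, 82, 83, 85}
print next → 68; now {71, 74, 79, 81, 82, 83, 85}
insert 69 → {69, 71, 74, 79, 81, 82, 83, 85}
insert 73 → {69, 71, 73, 74, 79, 81, 82, 83, 85}
print next → 69; now {71, 73, 74, 79, 81, 82, 83, 85}
print next → 71; now {73, 74, 79, 81, 82, 83, 85}
insert 64 → {64, 73, 74, 79, 81, 82, 83, 85}
insert 58 → {58, 64, 73, 74, 79, 81, 82, 83, 85}
insert 52 → {52, 58, 64, 73, 74, 79, 81, 82, 83, 85}
print next → 52; now {58, 64, 73, 74, 79, 81, 82, 83, 85}
print next → 58; now {64, 73, 74, 79, 81, 82, 83, 85}
print next → 64; now {73, 74, 79, 81, 82, 83, 85}

53 → 56 → 63 → 68 → 69 → 71 → 52 → 58 → 64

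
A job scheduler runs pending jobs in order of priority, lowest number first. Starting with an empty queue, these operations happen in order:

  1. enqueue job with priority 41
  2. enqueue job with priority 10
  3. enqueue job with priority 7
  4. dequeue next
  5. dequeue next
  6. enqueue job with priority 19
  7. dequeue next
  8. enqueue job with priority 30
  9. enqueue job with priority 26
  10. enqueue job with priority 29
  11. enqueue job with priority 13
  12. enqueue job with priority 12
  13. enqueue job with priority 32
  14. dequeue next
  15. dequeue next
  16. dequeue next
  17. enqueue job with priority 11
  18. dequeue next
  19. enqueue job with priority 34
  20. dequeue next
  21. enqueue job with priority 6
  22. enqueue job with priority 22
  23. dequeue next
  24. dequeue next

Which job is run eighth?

29

insert 41 → {41}
insert 10 → {10, 41}
insert 7 → {7, 10, 41}
dequeue next → 7; now {10, 41}
dequeue next → 10; now {41}
insert 19 → {19, 41}
dequeue next → 19; now {41}
insert 30 → {30, 41}
insert 26 → {26, 30, 41}
insert 29 → {26, 29, 30, 41}
insert 13 → {13, 26, 29, 30, 41}
insert 12 → {12, 13, 26, 29, 30, 41}
insert 32 → {12, 13, 26, 29, 30, 32, 41}
dequeue next → 12; now {13, 26, 29, 30, 32, 41}
dequeue next → 13; now {26, 29, 30, 32, 41}
dequeue next → 26; now {29, 30, 32, 41}
insert 11 → {11, 29, 30, 32, 41}
dequeue next → 11; now {29, 30, 32, 41}
insert 34 → {29, 30, 32, 34, 41}
dequeue next → 29; now {30, 32, 34, 41}
insert 6 → {6, 30, 32, 34, 41}
insert 22 → {6, 22, 30, 32, 34, 41}
dequeue next → 6; now {22, 30, 32, 34, 41}
dequeue next → 22; now {30, 32, 34, 41}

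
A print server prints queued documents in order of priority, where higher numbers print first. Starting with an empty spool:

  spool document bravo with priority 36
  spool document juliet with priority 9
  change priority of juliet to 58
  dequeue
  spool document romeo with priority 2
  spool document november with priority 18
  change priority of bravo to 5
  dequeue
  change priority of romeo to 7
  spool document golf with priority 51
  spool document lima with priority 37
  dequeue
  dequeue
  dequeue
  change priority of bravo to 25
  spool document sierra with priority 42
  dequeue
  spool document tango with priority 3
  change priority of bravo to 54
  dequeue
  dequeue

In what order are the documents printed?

add bravo (priority 36) → {bravo:36}
add juliet (priority 9) → {bravo:36, juliet:9}
update juliet to priority 58 → {juliet:58, bravo:36}
dequeue → juliet; now {bravo:36}
add romeo (priority 2) → {bravo:36, romeo:2}
add november (priority 18) → {bravo:36, november:18, romeo:2}
update bravo to priority 5 → {november:18, bravo:5, romeo:2}
dequeue → november; now {bravo:5, romeo:2}
update romeo to priority 7 → {romeo:7, bravo:5}
add golf (priority 51) → {golf:51, romeo:7, bravo:5}
add lima (priority 37) → {golf:51, lima:37, romeo:7, bravo:5}
dequeue → golf; now {lima:37, romeo:7, bravo:5}
dequeue → lima; now {romeo:7, bravo:5}
dequeue → romeo; now {bravo:5}
update bravo to priority 25 → {bravo:25}
add sierra (priority 42) → {sierra:42, bravo:25}
dequeue → sierra; now {bravo:25}
add tango (priority 3) → {bravo:25, tango:3}
update bravo to priority 54 → {bravo:54, tango:3}
dequeue → bravo; now {tango:3}
dequeue → tango; now {}

[juliet, november, golf, lima, romeo, sierra, bravo, tango]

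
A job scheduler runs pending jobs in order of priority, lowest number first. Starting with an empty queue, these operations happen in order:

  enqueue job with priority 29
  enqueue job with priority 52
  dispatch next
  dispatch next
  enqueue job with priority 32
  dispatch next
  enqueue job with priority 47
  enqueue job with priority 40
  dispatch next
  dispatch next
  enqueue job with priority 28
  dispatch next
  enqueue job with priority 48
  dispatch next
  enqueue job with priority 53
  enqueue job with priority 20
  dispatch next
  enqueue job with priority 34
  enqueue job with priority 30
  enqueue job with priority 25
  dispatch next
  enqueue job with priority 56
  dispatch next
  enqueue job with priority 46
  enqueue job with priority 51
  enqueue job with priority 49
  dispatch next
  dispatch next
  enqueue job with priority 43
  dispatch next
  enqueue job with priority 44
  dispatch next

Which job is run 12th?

46

insert 29 → {29}
insert 52 → {29, 52}
dispatch next → 29; now {52}
dispatch next → 52; now {}
insert 32 → {32}
dispatch next → 32; now {}
insert 47 → {47}
insert 40 → {40, 47}
dispatch next → 40; now {47}
dispatch next → 47; now {}
insert 28 → {28}
dispatch next → 28; now {}
insert 48 → {48}
dispatch next → 48; now {}
insert 53 → {53}
insert 20 → {20, 53}
dispatch next → 20; now {53}
insert 34 → {34, 53}
insert 30 → {30, 34, 53}
insert 25 → {25, 30, 34, 53}
dispatch next → 25; now {30, 34, 53}
insert 56 → {30, 34, 53, 56}
dispatch next → 30; now {34, 53, 56}
insert 46 → {34, 46, 53, 56}
insert 51 → {34, 46, 51, 53, 56}
insert 49 → {34, 46, 49, 51, 53, 56}
dispatch next → 34; now {46, 49, 51, 53, 56}
dispatch next → 46; now {49, 51, 53, 56}
insert 43 → {43, 49, 51, 53, 56}
dispatch next → 43; now {49, 51, 53, 56}
insert 44 → {44, 49, 51, 53, 56}
dispatch next → 44; now {49, 51, 53, 56}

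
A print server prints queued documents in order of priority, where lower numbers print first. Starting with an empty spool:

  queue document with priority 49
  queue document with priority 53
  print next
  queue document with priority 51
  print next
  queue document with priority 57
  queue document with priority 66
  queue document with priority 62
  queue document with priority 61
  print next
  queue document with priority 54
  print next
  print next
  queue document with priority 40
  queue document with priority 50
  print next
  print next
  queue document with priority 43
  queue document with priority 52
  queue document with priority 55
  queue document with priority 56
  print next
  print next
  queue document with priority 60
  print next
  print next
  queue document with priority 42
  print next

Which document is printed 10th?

55

insert 49 → {49}
insert 53 → {49, 53}
print next → 49; now {53}
insert 51 → {51, 53}
print next → 51; now {53}
insert 57 → {53, 57}
insert 66 → {53, 57, 66}
insert 62 → {53, 57, 62, 66}
insert 61 → {53, 57, 61, 62, 66}
print next → 53; now {57, 61, 62, 66}
insert 54 → {54, 57, 61, 62, 66}
print next → 54; now {57, 61, 62, 66}
print next → 57; now {61, 62, 66}
insert 40 → {40, 61, 62, 66}
insert 50 → {40, 50, 61, 62, 66}
print next → 40; now {50, 61, 62, 66}
print next → 50; now {61, 62, 66}
insert 43 → {43, 61, 62, 66}
insert 52 → {43, 52, 61, 62, 66}
insert 55 → {43, 52, 55, 61, 62, 66}
insert 56 → {43, 52, 55, 56, 61, 62, 66}
print next → 43; now {52, 55, 56, 61, 62, 66}
print next → 52; now {55, 56, 61, 62, 66}
insert 60 → {55, 56, 60, 61, 62, 66}
print next → 55; now {56, 60, 61, 62, 66}
print next → 56; now {60, 61, 62, 66}
insert 42 → {42, 60, 61, 62, 66}
print next → 42; now {60, 61, 62, 66}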